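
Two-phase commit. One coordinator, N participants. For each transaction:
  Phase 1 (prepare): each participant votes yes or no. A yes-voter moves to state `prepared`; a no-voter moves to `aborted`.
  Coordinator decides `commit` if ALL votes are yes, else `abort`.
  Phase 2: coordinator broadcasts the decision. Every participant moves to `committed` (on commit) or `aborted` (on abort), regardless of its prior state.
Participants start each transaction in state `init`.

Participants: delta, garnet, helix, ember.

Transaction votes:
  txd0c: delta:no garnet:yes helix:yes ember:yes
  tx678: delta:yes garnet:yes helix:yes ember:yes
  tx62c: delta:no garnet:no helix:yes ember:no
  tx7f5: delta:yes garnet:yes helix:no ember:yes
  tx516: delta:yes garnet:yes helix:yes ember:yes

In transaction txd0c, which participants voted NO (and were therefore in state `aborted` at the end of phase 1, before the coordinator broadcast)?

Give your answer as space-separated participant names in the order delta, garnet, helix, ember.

Answer: delta

Derivation:
Txn txd0c phase 1: delta no -> aborted; garnet yes -> prepared; helix yes -> prepared; ember yes -> prepared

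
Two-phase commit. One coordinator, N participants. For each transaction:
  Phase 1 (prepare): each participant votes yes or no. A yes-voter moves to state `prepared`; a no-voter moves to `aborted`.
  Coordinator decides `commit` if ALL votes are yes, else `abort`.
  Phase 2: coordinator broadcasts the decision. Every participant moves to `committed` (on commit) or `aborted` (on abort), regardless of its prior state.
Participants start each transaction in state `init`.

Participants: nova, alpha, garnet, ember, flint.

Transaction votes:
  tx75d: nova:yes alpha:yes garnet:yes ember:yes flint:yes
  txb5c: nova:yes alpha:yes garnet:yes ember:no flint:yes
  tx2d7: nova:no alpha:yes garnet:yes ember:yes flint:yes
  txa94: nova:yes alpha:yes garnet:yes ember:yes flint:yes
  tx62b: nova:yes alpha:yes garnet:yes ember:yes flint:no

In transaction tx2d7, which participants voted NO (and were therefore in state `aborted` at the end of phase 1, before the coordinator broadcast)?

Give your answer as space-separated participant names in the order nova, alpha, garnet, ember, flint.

Txn tx2d7 phase 1: nova no -> aborted; alpha yes -> prepared; garnet yes -> prepared; ember yes -> prepared; flint yes -> prepared

Answer: nova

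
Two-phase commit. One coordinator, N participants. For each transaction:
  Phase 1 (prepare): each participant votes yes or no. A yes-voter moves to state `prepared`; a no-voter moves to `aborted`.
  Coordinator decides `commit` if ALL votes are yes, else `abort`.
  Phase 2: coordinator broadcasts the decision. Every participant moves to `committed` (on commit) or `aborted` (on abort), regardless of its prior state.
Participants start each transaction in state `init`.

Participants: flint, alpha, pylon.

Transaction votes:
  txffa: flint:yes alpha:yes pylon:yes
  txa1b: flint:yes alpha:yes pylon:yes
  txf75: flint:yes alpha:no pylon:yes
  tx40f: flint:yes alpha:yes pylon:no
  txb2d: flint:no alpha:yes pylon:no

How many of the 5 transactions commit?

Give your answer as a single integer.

Answer: 2

Derivation:
txffa: all yes -> commit (commits=1)
txa1b: all yes -> commit (commits=2)
txf75: no from alpha -> abort (commits=2)
tx40f: no from pylon -> abort (commits=2)
txb2d: no from flint, pylon -> abort (commits=2)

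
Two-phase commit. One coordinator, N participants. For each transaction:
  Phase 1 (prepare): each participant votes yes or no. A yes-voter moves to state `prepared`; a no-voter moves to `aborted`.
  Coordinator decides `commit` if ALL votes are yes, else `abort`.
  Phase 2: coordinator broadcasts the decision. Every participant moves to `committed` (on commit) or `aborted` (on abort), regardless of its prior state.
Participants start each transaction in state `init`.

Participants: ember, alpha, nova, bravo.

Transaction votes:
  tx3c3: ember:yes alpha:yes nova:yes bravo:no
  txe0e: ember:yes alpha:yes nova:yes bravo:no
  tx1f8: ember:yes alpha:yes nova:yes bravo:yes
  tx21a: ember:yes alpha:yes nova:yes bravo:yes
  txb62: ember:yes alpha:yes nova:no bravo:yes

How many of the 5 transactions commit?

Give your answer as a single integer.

tx3c3: no from bravo -> abort (commits=0)
txe0e: no from bravo -> abort (commits=0)
tx1f8: all yes -> commit (commits=1)
tx21a: all yes -> commit (commits=2)
txb62: no from nova -> abort (commits=2)

Answer: 2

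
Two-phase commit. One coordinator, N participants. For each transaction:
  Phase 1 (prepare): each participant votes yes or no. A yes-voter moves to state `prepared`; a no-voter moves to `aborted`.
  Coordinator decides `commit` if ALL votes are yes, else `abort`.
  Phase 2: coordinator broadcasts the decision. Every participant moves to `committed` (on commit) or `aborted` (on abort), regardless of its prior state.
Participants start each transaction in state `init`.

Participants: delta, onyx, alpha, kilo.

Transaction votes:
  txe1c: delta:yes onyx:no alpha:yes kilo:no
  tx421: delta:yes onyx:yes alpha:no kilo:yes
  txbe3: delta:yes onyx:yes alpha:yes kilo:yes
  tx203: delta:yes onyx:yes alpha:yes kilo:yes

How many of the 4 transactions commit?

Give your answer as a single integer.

txe1c: no from onyx, kilo -> abort (commits=0)
tx421: no from alpha -> abort (commits=0)
txbe3: all yes -> commit (commits=1)
tx203: all yes -> commit (commits=2)

Answer: 2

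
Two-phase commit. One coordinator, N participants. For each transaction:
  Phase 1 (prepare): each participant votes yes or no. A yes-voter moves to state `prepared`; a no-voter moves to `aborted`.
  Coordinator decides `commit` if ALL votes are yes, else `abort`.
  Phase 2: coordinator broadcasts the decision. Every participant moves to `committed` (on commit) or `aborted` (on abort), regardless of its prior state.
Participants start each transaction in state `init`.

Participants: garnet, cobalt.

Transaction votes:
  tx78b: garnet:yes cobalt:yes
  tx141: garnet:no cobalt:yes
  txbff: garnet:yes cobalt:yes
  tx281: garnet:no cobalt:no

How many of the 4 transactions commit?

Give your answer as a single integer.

tx78b: all yes -> commit (commits=1)
tx141: no from garnet -> abort (commits=1)
txbff: all yes -> commit (commits=2)
tx281: no from garnet, cobalt -> abort (commits=2)

Answer: 2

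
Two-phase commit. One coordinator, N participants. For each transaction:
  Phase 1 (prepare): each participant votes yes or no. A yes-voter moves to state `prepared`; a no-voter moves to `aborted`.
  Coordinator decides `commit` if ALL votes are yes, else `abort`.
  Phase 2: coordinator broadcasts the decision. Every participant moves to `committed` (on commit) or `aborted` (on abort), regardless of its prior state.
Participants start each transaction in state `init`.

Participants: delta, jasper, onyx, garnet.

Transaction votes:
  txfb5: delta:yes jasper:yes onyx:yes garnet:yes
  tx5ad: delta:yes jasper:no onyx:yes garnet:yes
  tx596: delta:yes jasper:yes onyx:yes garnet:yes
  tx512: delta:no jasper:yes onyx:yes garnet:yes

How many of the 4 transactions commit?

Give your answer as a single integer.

Answer: 2

Derivation:
txfb5: all yes -> commit (commits=1)
tx5ad: no from jasper -> abort (commits=1)
tx596: all yes -> commit (commits=2)
tx512: no from delta -> abort (commits=2)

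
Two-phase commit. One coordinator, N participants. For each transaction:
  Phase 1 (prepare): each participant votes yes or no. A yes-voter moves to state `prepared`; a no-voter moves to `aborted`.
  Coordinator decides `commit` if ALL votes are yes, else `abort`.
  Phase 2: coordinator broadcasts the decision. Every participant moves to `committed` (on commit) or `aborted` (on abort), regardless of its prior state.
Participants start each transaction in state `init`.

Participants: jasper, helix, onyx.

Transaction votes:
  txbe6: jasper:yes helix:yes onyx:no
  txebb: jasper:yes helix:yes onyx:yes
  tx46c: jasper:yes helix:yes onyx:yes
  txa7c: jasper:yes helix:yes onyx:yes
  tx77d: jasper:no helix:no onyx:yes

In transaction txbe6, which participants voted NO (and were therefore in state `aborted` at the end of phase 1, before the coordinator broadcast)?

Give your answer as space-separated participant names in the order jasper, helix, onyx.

Answer: onyx

Derivation:
Txn txbe6 phase 1: jasper yes -> prepared; helix yes -> prepared; onyx no -> aborted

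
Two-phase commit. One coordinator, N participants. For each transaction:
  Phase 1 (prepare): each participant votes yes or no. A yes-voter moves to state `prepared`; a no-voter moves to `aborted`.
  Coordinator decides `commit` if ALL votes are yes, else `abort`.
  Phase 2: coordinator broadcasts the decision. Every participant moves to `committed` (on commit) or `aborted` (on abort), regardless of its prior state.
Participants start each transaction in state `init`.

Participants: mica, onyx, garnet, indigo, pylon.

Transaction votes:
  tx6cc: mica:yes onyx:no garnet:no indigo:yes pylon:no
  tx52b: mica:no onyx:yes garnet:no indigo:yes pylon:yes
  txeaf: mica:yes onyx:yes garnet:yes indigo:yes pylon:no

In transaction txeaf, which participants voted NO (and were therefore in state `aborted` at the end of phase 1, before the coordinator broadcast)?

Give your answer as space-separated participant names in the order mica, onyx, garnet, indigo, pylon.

Txn txeaf phase 1: mica yes -> prepared; onyx yes -> prepared; garnet yes -> prepared; indigo yes -> prepared; pylon no -> aborted

Answer: pylon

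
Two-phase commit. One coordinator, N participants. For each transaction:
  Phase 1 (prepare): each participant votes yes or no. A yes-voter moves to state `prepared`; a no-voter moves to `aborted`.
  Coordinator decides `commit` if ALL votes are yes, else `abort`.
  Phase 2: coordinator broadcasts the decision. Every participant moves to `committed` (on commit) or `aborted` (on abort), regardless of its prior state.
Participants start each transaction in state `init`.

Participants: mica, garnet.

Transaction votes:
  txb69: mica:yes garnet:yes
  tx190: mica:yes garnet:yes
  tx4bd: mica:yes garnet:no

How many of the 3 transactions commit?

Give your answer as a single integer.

txb69: all yes -> commit (commits=1)
tx190: all yes -> commit (commits=2)
tx4bd: no from garnet -> abort (commits=2)

Answer: 2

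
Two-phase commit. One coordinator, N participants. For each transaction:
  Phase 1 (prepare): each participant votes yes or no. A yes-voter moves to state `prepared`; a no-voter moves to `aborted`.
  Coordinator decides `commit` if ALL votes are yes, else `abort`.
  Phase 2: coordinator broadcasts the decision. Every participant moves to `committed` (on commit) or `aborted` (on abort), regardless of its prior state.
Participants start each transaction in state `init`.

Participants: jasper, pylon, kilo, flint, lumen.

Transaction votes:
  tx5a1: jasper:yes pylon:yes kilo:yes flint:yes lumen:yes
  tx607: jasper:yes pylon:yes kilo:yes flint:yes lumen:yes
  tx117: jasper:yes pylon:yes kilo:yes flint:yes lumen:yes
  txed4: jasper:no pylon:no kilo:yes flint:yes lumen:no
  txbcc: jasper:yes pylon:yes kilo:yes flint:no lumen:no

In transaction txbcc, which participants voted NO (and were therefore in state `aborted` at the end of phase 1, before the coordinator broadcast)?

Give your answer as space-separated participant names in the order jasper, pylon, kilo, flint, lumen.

Txn txbcc phase 1: jasper yes -> prepared; pylon yes -> prepared; kilo yes -> prepared; flint no -> aborted; lumen no -> aborted

Answer: flint lumen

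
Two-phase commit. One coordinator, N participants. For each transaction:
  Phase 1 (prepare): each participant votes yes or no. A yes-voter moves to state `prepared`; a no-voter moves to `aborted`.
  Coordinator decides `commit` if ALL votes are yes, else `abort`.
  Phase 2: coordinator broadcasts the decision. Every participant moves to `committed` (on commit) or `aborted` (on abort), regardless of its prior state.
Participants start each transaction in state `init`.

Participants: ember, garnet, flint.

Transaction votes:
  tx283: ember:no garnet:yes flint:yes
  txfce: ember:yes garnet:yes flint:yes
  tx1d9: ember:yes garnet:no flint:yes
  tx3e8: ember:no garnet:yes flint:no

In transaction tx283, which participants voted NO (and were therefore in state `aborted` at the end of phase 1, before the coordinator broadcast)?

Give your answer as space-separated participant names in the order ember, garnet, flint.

Txn tx283 phase 1: ember no -> aborted; garnet yes -> prepared; flint yes -> prepared

Answer: ember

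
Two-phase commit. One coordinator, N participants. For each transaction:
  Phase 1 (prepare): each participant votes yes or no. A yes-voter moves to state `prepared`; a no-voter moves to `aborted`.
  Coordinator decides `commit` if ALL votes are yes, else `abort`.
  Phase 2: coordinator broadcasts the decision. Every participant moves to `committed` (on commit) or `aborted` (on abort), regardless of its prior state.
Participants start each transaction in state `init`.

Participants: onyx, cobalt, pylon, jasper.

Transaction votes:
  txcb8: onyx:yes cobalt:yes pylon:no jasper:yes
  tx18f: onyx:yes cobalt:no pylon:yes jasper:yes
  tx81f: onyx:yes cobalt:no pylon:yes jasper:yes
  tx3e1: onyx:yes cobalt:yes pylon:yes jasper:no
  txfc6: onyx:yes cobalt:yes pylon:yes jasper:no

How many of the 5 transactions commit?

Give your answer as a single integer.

Answer: 0

Derivation:
txcb8: no from pylon -> abort (commits=0)
tx18f: no from cobalt -> abort (commits=0)
tx81f: no from cobalt -> abort (commits=0)
tx3e1: no from jasper -> abort (commits=0)
txfc6: no from jasper -> abort (commits=0)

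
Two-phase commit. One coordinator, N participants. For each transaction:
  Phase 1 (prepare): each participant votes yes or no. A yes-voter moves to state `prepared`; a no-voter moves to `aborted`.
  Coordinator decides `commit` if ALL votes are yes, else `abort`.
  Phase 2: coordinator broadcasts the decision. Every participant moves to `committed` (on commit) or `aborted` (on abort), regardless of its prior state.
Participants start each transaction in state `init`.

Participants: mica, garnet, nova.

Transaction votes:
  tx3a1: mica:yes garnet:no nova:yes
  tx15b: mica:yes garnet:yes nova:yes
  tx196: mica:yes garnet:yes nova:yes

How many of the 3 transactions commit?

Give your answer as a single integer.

tx3a1: no from garnet -> abort (commits=0)
tx15b: all yes -> commit (commits=1)
tx196: all yes -> commit (commits=2)

Answer: 2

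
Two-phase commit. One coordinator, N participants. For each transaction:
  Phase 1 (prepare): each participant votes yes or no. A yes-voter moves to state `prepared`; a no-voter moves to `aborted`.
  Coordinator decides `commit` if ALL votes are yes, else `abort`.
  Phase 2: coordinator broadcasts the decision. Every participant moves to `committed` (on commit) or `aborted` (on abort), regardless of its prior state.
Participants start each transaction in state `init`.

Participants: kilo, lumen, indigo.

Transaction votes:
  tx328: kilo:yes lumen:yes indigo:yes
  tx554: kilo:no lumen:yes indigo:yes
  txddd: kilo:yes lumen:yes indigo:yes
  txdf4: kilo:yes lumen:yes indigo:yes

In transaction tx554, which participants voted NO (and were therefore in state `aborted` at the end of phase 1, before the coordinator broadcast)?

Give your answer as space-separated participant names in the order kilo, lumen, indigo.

Answer: kilo

Derivation:
Txn tx554 phase 1: kilo no -> aborted; lumen yes -> prepared; indigo yes -> prepared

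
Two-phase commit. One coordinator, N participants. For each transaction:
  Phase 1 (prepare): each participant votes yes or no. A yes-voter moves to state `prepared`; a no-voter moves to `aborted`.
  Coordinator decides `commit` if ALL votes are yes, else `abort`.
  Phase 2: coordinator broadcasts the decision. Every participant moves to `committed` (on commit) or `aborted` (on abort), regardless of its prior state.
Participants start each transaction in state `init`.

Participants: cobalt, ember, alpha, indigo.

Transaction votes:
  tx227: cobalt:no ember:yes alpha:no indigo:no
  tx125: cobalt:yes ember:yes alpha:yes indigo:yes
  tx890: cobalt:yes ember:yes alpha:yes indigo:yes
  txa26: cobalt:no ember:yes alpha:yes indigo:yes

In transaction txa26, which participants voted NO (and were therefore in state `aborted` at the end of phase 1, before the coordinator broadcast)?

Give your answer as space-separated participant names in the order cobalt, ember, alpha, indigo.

Answer: cobalt

Derivation:
Txn txa26 phase 1: cobalt no -> aborted; ember yes -> prepared; alpha yes -> prepared; indigo yes -> prepared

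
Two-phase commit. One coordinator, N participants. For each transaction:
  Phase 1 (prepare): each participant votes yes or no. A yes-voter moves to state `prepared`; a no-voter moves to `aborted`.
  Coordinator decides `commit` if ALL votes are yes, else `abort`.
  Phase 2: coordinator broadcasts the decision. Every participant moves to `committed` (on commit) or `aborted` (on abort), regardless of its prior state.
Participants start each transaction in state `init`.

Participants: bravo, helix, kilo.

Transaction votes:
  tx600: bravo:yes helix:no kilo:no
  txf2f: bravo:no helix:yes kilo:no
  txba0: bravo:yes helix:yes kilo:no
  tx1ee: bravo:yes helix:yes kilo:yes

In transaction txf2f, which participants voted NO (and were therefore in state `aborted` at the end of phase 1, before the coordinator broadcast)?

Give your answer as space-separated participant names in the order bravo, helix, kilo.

Answer: bravo kilo

Derivation:
Txn txf2f phase 1: bravo no -> aborted; helix yes -> prepared; kilo no -> aborted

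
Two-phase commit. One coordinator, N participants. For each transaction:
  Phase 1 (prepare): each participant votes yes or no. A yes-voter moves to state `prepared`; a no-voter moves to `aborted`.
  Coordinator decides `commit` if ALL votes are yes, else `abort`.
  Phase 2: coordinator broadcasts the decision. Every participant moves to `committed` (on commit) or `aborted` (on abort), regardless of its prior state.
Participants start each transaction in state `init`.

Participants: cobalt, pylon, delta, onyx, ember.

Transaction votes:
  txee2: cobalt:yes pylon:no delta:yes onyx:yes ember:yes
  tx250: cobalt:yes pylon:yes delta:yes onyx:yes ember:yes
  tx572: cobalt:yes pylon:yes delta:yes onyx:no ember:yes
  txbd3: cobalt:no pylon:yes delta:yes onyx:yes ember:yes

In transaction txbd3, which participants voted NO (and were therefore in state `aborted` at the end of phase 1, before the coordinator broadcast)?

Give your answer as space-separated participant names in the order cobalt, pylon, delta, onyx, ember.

Txn txbd3 phase 1: cobalt no -> aborted; pylon yes -> prepared; delta yes -> prepared; onyx yes -> prepared; ember yes -> prepared

Answer: cobalt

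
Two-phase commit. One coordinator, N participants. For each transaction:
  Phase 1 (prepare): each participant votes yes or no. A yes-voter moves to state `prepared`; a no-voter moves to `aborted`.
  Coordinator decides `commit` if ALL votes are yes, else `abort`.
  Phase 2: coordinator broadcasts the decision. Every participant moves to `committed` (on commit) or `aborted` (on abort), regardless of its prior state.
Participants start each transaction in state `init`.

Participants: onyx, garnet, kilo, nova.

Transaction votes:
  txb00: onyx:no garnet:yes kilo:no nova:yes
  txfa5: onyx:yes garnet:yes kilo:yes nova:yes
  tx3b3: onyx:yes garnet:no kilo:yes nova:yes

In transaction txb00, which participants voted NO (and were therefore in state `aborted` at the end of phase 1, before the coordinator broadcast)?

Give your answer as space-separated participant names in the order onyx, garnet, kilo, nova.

Txn txb00 phase 1: onyx no -> aborted; garnet yes -> prepared; kilo no -> aborted; nova yes -> prepared

Answer: onyx kilo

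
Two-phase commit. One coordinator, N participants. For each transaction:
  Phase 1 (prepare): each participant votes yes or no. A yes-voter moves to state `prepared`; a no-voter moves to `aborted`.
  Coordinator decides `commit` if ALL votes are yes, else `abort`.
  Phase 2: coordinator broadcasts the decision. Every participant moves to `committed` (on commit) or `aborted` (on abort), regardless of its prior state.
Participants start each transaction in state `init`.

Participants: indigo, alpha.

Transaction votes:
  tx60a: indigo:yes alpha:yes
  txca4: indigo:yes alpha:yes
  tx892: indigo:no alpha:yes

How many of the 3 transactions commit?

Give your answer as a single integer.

tx60a: all yes -> commit (commits=1)
txca4: all yes -> commit (commits=2)
tx892: no from indigo -> abort (commits=2)

Answer: 2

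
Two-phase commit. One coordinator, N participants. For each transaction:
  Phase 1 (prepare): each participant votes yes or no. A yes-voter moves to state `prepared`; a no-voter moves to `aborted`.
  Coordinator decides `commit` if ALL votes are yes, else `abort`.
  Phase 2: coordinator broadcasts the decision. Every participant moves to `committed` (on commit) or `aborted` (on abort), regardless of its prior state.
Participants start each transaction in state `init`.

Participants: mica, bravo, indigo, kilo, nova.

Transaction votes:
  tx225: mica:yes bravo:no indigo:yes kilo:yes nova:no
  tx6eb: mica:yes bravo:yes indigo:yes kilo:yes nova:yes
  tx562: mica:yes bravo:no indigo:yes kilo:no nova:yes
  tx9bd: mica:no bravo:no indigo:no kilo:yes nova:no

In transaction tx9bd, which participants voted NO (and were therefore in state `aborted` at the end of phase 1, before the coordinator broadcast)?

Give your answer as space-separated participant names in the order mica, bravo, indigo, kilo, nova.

Txn tx9bd phase 1: mica no -> aborted; bravo no -> aborted; indigo no -> aborted; kilo yes -> prepared; nova no -> aborted

Answer: mica bravo indigo nova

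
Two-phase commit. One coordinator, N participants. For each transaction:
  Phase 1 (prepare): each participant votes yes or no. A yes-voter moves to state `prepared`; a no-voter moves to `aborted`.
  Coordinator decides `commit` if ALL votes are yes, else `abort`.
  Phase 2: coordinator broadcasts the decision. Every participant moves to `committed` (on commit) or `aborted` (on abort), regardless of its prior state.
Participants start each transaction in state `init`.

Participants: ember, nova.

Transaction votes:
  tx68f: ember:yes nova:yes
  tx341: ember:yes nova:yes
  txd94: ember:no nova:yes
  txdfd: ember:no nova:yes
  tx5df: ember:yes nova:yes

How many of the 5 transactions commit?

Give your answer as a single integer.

tx68f: all yes -> commit (commits=1)
tx341: all yes -> commit (commits=2)
txd94: no from ember -> abort (commits=2)
txdfd: no from ember -> abort (commits=2)
tx5df: all yes -> commit (commits=3)

Answer: 3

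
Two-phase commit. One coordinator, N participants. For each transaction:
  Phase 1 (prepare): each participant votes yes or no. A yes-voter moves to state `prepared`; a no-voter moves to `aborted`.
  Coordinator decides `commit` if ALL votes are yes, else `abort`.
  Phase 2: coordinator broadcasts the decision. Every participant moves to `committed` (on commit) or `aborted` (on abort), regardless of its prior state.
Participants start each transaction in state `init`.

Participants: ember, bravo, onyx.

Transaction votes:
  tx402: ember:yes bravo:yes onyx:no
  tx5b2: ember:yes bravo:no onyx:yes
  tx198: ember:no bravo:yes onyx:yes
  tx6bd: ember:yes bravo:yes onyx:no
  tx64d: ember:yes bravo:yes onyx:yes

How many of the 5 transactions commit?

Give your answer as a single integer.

tx402: no from onyx -> abort (commits=0)
tx5b2: no from bravo -> abort (commits=0)
tx198: no from ember -> abort (commits=0)
tx6bd: no from onyx -> abort (commits=0)
tx64d: all yes -> commit (commits=1)

Answer: 1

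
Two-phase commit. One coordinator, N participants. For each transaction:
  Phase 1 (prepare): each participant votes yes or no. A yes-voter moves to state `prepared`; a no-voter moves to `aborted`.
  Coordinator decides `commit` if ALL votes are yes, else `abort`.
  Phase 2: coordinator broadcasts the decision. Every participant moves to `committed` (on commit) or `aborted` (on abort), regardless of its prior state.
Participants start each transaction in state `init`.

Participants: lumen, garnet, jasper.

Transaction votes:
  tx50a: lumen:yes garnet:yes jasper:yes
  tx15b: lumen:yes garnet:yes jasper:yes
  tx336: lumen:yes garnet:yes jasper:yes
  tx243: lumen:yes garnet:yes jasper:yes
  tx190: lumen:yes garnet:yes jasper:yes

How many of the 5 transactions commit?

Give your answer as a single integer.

tx50a: all yes -> commit (commits=1)
tx15b: all yes -> commit (commits=2)
tx336: all yes -> commit (commits=3)
tx243: all yes -> commit (commits=4)
tx190: all yes -> commit (commits=5)

Answer: 5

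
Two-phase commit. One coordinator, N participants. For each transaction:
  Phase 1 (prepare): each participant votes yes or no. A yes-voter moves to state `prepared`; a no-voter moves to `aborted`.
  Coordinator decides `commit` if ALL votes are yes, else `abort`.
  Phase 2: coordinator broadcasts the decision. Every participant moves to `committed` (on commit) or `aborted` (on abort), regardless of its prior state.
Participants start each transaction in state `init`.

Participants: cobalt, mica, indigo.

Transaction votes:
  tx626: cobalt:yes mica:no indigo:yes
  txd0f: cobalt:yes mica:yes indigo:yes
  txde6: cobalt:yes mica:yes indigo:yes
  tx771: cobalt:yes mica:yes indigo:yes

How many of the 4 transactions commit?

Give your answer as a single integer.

Answer: 3

Derivation:
tx626: no from mica -> abort (commits=0)
txd0f: all yes -> commit (commits=1)
txde6: all yes -> commit (commits=2)
tx771: all yes -> commit (commits=3)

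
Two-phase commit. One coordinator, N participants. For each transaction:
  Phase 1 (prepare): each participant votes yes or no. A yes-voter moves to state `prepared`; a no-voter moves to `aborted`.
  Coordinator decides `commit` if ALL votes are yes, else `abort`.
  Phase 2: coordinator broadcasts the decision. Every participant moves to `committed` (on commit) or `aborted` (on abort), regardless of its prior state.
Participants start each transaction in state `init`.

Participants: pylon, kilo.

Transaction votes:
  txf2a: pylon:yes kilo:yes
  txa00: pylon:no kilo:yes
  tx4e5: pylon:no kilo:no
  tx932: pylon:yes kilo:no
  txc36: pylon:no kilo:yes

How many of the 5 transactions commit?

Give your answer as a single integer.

Answer: 1

Derivation:
txf2a: all yes -> commit (commits=1)
txa00: no from pylon -> abort (commits=1)
tx4e5: no from pylon, kilo -> abort (commits=1)
tx932: no from kilo -> abort (commits=1)
txc36: no from pylon -> abort (commits=1)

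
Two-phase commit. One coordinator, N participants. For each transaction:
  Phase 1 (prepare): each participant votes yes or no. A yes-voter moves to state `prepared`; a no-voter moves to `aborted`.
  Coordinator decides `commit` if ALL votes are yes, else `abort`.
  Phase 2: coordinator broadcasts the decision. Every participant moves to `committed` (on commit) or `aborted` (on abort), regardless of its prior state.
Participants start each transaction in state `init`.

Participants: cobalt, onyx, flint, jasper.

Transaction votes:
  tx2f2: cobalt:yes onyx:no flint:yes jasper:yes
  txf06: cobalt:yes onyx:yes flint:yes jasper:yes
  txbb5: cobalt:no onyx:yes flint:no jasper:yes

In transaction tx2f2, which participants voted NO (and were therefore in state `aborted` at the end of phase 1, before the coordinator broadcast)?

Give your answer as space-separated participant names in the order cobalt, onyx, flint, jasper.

Txn tx2f2 phase 1: cobalt yes -> prepared; onyx no -> aborted; flint yes -> prepared; jasper yes -> prepared

Answer: onyx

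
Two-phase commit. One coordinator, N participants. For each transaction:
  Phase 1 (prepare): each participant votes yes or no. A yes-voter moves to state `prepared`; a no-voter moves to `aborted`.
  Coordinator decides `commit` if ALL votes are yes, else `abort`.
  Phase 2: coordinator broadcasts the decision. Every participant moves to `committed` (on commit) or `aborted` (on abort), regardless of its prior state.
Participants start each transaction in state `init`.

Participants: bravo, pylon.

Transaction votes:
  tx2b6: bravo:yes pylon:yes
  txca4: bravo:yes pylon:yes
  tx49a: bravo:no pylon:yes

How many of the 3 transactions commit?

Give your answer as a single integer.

tx2b6: all yes -> commit (commits=1)
txca4: all yes -> commit (commits=2)
tx49a: no from bravo -> abort (commits=2)

Answer: 2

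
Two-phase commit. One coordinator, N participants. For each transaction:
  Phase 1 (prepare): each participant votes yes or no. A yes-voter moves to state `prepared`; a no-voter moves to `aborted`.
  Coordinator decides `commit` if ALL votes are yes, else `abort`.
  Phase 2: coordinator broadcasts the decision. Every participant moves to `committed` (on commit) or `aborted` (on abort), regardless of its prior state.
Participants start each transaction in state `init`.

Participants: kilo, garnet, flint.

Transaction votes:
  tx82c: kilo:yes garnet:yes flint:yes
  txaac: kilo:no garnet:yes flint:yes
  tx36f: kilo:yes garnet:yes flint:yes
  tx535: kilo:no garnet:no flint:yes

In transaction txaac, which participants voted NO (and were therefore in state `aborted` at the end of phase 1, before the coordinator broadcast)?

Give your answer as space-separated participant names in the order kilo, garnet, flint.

Txn txaac phase 1: kilo no -> aborted; garnet yes -> prepared; flint yes -> prepared

Answer: kilo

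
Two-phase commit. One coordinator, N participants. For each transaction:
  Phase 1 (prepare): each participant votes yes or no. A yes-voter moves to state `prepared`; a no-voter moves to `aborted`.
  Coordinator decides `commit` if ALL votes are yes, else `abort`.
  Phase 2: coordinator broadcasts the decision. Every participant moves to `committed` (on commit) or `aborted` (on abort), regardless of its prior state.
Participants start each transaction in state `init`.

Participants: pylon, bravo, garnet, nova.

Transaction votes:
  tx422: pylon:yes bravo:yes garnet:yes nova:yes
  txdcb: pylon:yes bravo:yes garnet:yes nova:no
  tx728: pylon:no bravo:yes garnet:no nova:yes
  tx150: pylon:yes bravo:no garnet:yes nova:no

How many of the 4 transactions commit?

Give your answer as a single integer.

tx422: all yes -> commit (commits=1)
txdcb: no from nova -> abort (commits=1)
tx728: no from pylon, garnet -> abort (commits=1)
tx150: no from bravo, nova -> abort (commits=1)

Answer: 1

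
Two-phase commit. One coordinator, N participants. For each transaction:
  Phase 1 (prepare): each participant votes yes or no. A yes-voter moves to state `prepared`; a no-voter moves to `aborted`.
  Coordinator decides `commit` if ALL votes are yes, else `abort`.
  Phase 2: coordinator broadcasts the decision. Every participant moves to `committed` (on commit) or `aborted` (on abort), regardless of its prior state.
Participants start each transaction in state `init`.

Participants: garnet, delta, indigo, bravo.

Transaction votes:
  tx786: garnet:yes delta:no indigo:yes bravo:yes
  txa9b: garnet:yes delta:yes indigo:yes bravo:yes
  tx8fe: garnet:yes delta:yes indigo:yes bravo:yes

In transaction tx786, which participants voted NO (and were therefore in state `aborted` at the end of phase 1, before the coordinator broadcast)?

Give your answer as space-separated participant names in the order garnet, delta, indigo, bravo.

Txn tx786 phase 1: garnet yes -> prepared; delta no -> aborted; indigo yes -> prepared; bravo yes -> prepared

Answer: delta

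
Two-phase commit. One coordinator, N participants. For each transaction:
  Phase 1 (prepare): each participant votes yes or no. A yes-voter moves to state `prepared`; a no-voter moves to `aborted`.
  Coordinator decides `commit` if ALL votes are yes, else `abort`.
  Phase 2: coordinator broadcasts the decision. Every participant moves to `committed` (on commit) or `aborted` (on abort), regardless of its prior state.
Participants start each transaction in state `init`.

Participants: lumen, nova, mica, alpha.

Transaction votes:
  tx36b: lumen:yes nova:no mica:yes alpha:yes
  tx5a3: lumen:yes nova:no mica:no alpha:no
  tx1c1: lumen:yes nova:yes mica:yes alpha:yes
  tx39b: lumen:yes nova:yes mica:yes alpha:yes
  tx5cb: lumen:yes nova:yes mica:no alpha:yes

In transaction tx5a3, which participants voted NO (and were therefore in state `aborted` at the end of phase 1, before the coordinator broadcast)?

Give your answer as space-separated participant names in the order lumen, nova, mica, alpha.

Answer: nova mica alpha

Derivation:
Txn tx5a3 phase 1: lumen yes -> prepared; nova no -> aborted; mica no -> aborted; alpha no -> aborted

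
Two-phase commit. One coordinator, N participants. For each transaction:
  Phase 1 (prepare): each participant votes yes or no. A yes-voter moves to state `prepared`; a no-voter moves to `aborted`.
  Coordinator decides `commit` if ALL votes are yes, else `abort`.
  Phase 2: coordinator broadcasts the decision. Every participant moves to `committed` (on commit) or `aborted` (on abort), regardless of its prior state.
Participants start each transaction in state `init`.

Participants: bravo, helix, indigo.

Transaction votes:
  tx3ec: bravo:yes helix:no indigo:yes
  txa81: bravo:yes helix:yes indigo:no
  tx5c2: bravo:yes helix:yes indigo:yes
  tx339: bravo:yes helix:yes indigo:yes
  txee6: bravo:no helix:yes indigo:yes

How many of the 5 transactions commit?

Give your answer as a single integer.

Answer: 2

Derivation:
tx3ec: no from helix -> abort (commits=0)
txa81: no from indigo -> abort (commits=0)
tx5c2: all yes -> commit (commits=1)
tx339: all yes -> commit (commits=2)
txee6: no from bravo -> abort (commits=2)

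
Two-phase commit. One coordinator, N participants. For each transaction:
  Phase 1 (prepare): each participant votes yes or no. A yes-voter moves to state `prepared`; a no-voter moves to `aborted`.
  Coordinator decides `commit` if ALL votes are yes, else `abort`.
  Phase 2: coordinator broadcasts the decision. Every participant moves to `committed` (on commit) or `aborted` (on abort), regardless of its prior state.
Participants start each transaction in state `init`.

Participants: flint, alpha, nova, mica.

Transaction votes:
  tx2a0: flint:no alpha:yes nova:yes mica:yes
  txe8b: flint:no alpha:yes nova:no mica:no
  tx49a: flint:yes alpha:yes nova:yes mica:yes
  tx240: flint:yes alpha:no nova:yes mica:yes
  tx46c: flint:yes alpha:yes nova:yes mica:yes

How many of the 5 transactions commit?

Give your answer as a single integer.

Answer: 2

Derivation:
tx2a0: no from flint -> abort (commits=0)
txe8b: no from flint, nova, mica -> abort (commits=0)
tx49a: all yes -> commit (commits=1)
tx240: no from alpha -> abort (commits=1)
tx46c: all yes -> commit (commits=2)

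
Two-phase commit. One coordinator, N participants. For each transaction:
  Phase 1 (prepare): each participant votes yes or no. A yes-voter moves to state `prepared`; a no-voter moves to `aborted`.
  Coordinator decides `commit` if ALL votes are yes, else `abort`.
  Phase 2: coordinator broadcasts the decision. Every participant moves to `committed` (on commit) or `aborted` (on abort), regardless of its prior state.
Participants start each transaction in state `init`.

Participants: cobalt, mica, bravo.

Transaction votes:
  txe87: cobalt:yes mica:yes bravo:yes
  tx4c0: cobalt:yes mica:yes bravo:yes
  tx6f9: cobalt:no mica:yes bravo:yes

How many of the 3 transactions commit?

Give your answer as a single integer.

Answer: 2

Derivation:
txe87: all yes -> commit (commits=1)
tx4c0: all yes -> commit (commits=2)
tx6f9: no from cobalt -> abort (commits=2)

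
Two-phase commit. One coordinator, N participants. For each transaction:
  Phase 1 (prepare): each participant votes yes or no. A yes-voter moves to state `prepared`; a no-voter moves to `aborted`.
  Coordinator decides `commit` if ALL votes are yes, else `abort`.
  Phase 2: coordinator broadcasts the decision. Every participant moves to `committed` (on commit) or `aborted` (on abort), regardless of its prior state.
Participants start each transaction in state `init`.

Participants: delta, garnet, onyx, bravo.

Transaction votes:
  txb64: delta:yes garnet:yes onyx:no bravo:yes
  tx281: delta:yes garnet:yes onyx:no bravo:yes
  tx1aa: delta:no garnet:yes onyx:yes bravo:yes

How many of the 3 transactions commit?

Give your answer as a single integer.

txb64: no from onyx -> abort (commits=0)
tx281: no from onyx -> abort (commits=0)
tx1aa: no from delta -> abort (commits=0)

Answer: 0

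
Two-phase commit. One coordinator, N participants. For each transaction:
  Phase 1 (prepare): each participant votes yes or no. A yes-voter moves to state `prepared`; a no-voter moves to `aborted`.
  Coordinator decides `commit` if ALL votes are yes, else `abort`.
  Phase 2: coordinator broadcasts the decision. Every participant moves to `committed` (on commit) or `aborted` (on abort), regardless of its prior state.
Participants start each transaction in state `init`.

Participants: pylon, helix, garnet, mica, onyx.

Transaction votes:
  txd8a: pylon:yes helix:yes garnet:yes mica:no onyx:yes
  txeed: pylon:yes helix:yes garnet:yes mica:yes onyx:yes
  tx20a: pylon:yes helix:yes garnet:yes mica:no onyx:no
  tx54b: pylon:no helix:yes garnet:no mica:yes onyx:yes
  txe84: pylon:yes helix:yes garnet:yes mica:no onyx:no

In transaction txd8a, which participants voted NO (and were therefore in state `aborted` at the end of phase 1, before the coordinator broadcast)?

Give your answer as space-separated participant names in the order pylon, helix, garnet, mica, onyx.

Answer: mica

Derivation:
Txn txd8a phase 1: pylon yes -> prepared; helix yes -> prepared; garnet yes -> prepared; mica no -> aborted; onyx yes -> prepared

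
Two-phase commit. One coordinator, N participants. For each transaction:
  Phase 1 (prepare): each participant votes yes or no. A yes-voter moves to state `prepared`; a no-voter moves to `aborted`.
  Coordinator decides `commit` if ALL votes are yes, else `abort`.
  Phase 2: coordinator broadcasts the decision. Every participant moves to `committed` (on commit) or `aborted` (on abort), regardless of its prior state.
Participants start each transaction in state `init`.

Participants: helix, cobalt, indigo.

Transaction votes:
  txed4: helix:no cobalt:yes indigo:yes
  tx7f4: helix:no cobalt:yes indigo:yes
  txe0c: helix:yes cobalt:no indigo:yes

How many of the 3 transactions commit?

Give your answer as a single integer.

Answer: 0

Derivation:
txed4: no from helix -> abort (commits=0)
tx7f4: no from helix -> abort (commits=0)
txe0c: no from cobalt -> abort (commits=0)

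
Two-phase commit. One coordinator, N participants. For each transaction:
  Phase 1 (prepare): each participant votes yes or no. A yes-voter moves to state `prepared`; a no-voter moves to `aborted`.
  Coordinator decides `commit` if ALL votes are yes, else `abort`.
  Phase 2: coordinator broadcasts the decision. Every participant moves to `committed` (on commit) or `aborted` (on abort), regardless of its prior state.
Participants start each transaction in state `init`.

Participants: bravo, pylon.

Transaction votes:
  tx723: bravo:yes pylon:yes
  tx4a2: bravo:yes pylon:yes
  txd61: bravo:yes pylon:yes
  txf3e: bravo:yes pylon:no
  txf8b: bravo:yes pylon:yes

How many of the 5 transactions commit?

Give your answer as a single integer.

tx723: all yes -> commit (commits=1)
tx4a2: all yes -> commit (commits=2)
txd61: all yes -> commit (commits=3)
txf3e: no from pylon -> abort (commits=3)
txf8b: all yes -> commit (commits=4)

Answer: 4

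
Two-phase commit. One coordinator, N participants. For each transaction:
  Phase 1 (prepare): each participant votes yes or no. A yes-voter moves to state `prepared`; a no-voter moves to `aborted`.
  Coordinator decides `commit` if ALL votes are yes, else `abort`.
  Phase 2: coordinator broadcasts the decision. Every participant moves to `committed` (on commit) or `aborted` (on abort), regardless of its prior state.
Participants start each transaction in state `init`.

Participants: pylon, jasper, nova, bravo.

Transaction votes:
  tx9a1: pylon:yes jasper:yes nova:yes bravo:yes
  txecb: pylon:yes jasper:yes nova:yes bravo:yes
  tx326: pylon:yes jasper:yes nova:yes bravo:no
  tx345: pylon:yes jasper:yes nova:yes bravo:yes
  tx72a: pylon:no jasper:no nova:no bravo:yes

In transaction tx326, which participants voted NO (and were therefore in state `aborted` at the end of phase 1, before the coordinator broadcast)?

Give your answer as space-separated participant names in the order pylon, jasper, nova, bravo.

Answer: bravo

Derivation:
Txn tx326 phase 1: pylon yes -> prepared; jasper yes -> prepared; nova yes -> prepared; bravo no -> aborted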